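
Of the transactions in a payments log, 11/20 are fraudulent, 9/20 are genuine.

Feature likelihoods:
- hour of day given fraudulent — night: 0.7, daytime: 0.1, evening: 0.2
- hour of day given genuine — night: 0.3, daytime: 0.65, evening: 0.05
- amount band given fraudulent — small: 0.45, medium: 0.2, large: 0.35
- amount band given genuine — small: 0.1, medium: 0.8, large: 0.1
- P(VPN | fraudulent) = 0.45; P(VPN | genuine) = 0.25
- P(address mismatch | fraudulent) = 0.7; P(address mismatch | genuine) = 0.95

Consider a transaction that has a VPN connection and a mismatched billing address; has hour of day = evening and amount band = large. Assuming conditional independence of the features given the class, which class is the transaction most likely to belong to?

fraudulent: 0.55 × 0.2 × 0.35 × 0.45 × 0.7 = 0.0121275
genuine: 0.45 × 0.05 × 0.1 × 0.25 × 0.95 = 0.000534375
Highest score → fraudulent.

fraudulent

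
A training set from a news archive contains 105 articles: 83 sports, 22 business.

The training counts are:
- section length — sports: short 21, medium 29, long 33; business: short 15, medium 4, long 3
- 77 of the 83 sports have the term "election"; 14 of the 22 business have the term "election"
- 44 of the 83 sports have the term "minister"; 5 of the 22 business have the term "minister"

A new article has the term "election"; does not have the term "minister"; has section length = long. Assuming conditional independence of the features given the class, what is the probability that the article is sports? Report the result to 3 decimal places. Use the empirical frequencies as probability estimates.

0.907

sports: (83/105) × (33/83) × (77/83) × (39/83) ≈ 0.137001
business: (22/105) × (3/22) × (14/22) × (17/22) ≈ 0.0140496
P(sports | x) = 0.137001 / 0.1510506 ≈ 0.907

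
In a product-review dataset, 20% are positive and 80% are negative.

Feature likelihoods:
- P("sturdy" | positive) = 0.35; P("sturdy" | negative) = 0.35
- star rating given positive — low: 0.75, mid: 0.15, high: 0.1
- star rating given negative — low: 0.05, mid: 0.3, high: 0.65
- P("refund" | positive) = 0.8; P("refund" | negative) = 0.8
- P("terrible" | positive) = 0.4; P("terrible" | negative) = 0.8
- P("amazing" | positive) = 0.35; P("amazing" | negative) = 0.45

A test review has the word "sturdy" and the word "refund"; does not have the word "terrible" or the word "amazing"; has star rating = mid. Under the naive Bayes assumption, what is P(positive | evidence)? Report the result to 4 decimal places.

0.3071

positive: 0.2 × 0.35 × 0.15 × 0.8 × (1−0.4) × (1−0.35) = 0.003276
negative: 0.8 × 0.35 × 0.3 × 0.8 × (1−0.8) × (1−0.45) = 0.007392
P(positive | x) = 0.003276 / 0.010668 ≈ 0.3071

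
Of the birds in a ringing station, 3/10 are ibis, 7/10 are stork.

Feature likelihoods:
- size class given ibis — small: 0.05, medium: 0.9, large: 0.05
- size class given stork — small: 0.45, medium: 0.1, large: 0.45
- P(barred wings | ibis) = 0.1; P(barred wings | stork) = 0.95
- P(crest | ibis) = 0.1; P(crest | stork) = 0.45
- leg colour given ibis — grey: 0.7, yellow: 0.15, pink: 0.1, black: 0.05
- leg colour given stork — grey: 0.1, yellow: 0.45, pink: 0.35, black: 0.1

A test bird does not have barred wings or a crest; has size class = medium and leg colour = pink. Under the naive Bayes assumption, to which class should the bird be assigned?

ibis: 0.3 × 0.9 × (1−0.1) × (1−0.1) × 0.1 = 0.02187
stork: 0.7 × 0.1 × (1−0.95) × (1−0.45) × 0.35 = 0.00067375
Highest score → ibis.

ibis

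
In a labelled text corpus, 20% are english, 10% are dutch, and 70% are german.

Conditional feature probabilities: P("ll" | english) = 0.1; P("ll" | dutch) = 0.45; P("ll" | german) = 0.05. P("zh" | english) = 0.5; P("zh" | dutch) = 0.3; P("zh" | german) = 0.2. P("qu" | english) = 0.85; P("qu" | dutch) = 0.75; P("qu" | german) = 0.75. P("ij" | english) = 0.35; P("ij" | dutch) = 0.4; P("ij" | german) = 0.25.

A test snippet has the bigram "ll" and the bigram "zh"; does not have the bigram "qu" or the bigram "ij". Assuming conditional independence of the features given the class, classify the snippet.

dutch

english: 0.2 × 0.1 × 0.5 × (1−0.85) × (1−0.35) = 0.000975
dutch: 0.1 × 0.45 × 0.3 × (1−0.75) × (1−0.4) = 0.002025
german: 0.7 × 0.05 × 0.2 × (1−0.75) × (1−0.25) = 0.0013125
Highest score → dutch.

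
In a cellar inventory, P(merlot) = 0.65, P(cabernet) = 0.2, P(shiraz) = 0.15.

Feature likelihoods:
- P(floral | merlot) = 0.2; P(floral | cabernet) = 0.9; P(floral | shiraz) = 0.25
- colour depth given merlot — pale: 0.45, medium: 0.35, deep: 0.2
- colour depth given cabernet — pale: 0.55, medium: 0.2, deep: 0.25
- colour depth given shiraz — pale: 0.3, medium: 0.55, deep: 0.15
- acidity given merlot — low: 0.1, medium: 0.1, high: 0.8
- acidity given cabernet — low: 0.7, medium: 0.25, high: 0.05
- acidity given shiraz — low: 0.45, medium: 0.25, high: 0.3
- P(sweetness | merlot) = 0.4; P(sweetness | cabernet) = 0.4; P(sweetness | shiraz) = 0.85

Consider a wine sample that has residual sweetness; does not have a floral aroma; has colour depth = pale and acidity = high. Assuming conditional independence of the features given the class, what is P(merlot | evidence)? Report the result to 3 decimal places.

0.895

merlot: 0.65 × (1−0.2) × 0.45 × 0.8 × 0.4 = 0.07488
cabernet: 0.2 × (1−0.9) × 0.55 × 0.05 × 0.4 = 0.00022
shiraz: 0.15 × (1−0.25) × 0.3 × 0.3 × 0.85 = 0.00860625
P(merlot | x) = 0.07488 / 0.08370625 ≈ 0.895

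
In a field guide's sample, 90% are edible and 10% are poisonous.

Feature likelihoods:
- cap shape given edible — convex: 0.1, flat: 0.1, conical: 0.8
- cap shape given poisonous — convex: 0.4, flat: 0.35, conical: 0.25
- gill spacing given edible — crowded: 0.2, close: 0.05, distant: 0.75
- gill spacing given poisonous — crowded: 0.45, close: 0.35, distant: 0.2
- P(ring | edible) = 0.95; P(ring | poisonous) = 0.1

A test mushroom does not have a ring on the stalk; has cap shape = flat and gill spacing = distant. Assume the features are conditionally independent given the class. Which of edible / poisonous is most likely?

poisonous

edible: 0.9 × 0.1 × 0.75 × (1−0.95) = 0.003375
poisonous: 0.1 × 0.35 × 0.2 × (1−0.1) = 0.0063
Highest score → poisonous.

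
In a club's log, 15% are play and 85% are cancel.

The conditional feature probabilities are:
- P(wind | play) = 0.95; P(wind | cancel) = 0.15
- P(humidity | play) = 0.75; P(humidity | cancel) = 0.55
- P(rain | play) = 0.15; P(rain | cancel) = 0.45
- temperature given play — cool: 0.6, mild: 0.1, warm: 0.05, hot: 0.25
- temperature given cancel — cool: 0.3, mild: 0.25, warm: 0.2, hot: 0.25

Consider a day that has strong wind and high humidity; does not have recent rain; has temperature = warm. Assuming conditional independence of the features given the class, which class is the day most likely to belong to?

play: 0.15 × 0.95 × 0.75 × (1−0.15) × 0.05 = 0.0045421875
cancel: 0.85 × 0.15 × 0.55 × (1−0.45) × 0.2 = 0.00771375
Highest score → cancel.

cancel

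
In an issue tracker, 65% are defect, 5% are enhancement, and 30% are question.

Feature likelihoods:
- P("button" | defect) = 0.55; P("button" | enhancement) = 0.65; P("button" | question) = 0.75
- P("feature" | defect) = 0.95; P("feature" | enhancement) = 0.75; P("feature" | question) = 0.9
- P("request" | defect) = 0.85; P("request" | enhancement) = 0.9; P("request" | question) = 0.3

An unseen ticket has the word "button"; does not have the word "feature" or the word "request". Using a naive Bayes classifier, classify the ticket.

question

defect: 0.65 × 0.55 × (1−0.95) × (1−0.85) = 0.00268125
enhancement: 0.05 × 0.65 × (1−0.75) × (1−0.9) = 0.0008125
question: 0.3 × 0.75 × (1−0.9) × (1−0.3) = 0.01575
Highest score → question.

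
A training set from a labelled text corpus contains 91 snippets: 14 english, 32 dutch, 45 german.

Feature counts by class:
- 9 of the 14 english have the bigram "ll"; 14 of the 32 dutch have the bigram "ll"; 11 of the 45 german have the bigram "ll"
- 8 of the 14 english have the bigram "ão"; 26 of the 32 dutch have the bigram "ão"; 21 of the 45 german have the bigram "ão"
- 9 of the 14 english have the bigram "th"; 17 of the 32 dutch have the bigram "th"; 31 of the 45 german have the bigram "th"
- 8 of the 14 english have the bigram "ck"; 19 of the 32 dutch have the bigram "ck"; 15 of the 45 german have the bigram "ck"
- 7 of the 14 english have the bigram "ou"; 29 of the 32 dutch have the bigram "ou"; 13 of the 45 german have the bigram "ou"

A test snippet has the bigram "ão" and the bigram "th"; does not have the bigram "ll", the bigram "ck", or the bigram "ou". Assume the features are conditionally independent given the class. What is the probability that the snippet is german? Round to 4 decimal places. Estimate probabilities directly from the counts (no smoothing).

0.8826

english: (14/91) × (5/14) × (8/14) × (9/14) × (6/14) × (7/14) ≈ 0.00432512
dutch: (32/91) × (18/32) × (26/32) × (17/32) × (13/32) × (3/32) ≈ 0.00325176
german: (45/91) × (34/45) × (21/45) × (31/45) × (30/45) × (32/45) ≈ 0.0569429
P(german | x) = 0.0569429 / 0.06451978 ≈ 0.8826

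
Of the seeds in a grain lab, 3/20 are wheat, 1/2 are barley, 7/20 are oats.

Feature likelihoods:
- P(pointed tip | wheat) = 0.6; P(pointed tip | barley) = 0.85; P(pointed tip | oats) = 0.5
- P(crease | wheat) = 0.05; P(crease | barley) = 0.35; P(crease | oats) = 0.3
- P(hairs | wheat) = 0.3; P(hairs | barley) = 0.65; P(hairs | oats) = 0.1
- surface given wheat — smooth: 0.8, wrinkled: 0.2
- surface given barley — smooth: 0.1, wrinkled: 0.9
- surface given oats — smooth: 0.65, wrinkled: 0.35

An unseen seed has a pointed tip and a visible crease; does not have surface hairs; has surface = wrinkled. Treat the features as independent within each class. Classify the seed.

barley

wheat: 0.15 × 0.6 × 0.05 × (1−0.3) × 0.2 = 0.00063
barley: 0.5 × 0.85 × 0.35 × (1−0.65) × 0.9 = 0.04685625
oats: 0.35 × 0.5 × 0.3 × (1−0.1) × 0.35 = 0.0165375
Highest score → barley.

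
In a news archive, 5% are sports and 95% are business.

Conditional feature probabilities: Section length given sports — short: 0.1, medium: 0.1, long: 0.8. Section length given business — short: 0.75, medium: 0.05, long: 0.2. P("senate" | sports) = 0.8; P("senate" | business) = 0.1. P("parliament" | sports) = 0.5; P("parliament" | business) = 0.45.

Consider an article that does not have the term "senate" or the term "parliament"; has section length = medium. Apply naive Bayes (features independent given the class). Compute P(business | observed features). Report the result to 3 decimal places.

0.979

sports: 0.05 × 0.1 × (1−0.8) × (1−0.5) = 0.0005
business: 0.95 × 0.05 × (1−0.1) × (1−0.45) = 0.0235125
P(business | x) = 0.0235125 / 0.0240125 ≈ 0.979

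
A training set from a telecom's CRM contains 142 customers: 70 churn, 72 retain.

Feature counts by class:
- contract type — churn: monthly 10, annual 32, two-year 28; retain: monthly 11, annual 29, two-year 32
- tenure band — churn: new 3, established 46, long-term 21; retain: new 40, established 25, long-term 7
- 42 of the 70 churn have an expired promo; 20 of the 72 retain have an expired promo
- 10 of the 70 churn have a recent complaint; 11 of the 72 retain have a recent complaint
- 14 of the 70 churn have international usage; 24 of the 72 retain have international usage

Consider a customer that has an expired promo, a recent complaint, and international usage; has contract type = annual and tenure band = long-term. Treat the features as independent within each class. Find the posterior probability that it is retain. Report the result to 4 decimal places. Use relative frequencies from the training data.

0.1951

churn: (70/142) × (32/70) × (21/70) × (42/70) × (10/70) × (14/70) ≈ 0.00115895
retain: (72/142) × (29/72) × (7/72) × (20/72) × (11/72) × (24/72) ≈ 0.000280874
P(retain | x) = 0.000280874 / 0.001439824 ≈ 0.1951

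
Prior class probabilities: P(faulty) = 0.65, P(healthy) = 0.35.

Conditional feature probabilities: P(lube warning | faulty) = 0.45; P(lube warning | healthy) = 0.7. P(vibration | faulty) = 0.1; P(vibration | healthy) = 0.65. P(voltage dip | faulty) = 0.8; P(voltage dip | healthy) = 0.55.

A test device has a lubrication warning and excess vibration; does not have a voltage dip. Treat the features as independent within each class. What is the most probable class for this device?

healthy

faulty: 0.65 × 0.45 × 0.1 × (1−0.8) = 0.00585
healthy: 0.35 × 0.7 × 0.65 × (1−0.55) = 0.0716625
Highest score → healthy.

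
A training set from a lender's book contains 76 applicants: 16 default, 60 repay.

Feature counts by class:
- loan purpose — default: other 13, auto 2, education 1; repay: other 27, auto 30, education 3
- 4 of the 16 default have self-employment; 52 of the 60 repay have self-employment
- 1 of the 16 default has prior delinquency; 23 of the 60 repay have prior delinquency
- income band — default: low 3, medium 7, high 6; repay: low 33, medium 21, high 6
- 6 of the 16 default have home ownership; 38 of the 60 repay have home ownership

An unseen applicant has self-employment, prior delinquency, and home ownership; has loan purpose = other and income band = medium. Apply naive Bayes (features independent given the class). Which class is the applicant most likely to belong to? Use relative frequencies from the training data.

repay

default: (16/76) × (13/16) × (4/16) × (1/16) × (7/16) × (6/16) ≈ 0.000438489
repay: (60/76) × (27/60) × (52/60) × (23/60) × (21/60) × (38/60) = 0.0261625
Highest score → repay.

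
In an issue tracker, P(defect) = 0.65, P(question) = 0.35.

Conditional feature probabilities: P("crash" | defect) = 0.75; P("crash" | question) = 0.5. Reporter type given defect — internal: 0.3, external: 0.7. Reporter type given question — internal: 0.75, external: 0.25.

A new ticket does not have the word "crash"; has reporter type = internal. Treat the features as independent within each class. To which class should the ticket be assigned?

defect: 0.65 × (1−0.75) × 0.3 = 0.04875
question: 0.35 × (1−0.5) × 0.75 = 0.13125
Highest score → question.

question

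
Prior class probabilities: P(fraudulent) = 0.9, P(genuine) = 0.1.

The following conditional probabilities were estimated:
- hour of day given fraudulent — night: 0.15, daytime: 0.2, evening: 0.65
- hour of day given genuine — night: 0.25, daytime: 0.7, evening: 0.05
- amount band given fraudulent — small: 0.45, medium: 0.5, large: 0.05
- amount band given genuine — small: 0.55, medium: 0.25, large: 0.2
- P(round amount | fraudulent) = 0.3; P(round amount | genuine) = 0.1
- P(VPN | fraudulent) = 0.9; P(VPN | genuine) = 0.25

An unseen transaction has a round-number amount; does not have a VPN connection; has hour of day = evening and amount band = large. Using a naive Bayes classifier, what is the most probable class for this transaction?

fraudulent: 0.9 × 0.65 × 0.05 × 0.3 × (1−0.9) = 0.0008775
genuine: 0.1 × 0.05 × 0.2 × 0.1 × (1−0.25) = 0.000075
Highest score → fraudulent.

fraudulent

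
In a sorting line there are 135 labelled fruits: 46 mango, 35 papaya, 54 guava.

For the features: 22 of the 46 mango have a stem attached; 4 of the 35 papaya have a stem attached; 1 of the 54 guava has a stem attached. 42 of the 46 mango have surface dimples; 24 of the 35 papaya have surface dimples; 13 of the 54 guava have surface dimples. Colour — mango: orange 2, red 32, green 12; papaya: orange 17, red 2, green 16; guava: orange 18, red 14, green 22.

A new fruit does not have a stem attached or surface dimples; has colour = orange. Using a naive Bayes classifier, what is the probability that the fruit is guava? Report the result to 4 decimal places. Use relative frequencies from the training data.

0.7355

mango: (46/135) × (24/46) × (4/46) × (2/46) ≈ 0.000672128
papaya: (35/135) × (31/35) × (11/35) × (17/35) ≈ 0.0350537
guava: (54/135) × (53/54) × (41/54) × (18/54) ≈ 0.0993599
P(guava | x) = 0.0993599 / 0.135085728 ≈ 0.7355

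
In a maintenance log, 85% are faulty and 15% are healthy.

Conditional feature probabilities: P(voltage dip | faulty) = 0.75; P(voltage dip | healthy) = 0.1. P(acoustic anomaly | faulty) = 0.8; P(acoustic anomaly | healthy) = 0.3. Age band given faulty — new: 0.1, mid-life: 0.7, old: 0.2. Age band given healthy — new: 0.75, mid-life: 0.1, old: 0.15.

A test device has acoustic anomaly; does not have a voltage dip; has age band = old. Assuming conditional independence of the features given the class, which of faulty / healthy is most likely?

faulty: 0.85 × (1−0.75) × 0.8 × 0.2 = 0.034
healthy: 0.15 × (1−0.1) × 0.3 × 0.15 = 0.006075
Highest score → faulty.

faulty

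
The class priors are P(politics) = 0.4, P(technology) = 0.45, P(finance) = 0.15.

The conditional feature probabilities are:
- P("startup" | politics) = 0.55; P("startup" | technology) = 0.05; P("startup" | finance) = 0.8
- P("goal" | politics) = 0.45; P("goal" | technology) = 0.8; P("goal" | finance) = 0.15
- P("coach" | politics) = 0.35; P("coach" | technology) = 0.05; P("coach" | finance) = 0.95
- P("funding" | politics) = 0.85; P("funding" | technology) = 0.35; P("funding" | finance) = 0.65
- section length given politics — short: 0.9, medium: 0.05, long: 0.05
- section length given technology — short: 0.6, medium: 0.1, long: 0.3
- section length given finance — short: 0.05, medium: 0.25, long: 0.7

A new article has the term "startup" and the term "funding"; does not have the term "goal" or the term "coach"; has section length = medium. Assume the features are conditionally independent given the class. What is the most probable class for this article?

politics

politics: 0.4 × 0.55 × (1−0.45) × (1−0.35) × 0.85 × 0.05 = 0.003342625
technology: 0.45 × 0.05 × (1−0.8) × (1−0.05) × 0.35 × 0.1 = 0.000149625
finance: 0.15 × 0.8 × (1−0.15) × (1−0.95) × 0.65 × 0.25 = 0.00082875
Highest score → politics.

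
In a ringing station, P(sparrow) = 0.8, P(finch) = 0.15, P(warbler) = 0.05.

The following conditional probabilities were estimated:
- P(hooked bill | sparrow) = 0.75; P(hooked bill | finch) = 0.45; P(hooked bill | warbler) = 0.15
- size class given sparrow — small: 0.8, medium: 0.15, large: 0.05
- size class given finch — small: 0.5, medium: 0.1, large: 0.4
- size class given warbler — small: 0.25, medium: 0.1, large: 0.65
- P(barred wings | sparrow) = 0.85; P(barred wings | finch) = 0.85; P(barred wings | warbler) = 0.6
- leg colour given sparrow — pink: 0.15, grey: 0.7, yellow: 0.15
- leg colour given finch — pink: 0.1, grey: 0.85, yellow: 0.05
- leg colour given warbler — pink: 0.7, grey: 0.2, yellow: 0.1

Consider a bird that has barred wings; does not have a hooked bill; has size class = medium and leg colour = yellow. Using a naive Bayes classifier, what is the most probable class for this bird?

sparrow

sparrow: 0.8 × (1−0.75) × 0.15 × 0.85 × 0.15 = 0.003825
finch: 0.15 × (1−0.45) × 0.1 × 0.85 × 0.05 = 0.000350625
warbler: 0.05 × (1−0.15) × 0.1 × 0.6 × 0.1 = 0.000255
Highest score → sparrow.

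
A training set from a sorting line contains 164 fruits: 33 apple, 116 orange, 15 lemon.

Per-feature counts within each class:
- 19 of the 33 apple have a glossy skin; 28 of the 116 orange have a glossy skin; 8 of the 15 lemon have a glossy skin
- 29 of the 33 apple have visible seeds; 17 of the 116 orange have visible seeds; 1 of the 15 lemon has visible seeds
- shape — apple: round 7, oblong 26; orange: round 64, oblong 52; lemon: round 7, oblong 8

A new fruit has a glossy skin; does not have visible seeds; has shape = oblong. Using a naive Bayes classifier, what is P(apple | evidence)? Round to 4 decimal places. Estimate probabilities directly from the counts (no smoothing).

apple: (33/164) × (19/33) × (4/33) × (26/33) ≈ 0.0110641
orange: (116/164) × (28/116) × (99/116) × (52/116) ≈ 0.0653186
lemon: (15/164) × (8/15) × (14/15) × (8/15) ≈ 0.0242818
P(apple | x) = 0.0110641 / 0.1006645 ≈ 0.1099

0.1099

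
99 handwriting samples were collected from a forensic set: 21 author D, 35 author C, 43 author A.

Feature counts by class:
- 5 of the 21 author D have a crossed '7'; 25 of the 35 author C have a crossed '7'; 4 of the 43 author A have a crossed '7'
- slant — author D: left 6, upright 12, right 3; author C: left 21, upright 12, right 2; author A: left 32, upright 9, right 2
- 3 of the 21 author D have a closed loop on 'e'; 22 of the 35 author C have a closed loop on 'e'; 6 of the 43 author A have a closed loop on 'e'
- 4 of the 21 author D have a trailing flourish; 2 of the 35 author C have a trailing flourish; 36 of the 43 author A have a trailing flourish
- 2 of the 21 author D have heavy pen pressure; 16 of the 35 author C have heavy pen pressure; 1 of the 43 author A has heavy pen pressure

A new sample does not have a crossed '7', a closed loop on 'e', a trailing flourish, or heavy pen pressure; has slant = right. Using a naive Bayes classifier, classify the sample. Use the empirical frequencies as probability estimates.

author D

author D: (21/99) × (16/21) × (3/21) × (18/21) × (17/21) × (19/21) ≈ 0.0144945
author C: (35/99) × (10/35) × (2/35) × (13/35) × (33/35) × (19/35) ≈ 0.00109732
author A: (43/99) × (39/43) × (2/43) × (37/43) × (7/43) × (42/43) ≈ 0.00250689
Highest score → author D.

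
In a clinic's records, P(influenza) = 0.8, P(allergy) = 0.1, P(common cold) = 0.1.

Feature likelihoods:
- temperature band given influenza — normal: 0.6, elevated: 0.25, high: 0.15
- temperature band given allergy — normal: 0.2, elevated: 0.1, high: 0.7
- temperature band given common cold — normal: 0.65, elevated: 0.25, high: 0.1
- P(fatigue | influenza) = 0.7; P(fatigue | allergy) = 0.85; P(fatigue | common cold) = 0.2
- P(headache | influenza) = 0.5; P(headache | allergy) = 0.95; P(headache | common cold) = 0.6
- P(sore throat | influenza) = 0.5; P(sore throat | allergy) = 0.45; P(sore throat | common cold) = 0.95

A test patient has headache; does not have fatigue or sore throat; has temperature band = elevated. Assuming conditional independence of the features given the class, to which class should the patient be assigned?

influenza

influenza: 0.8 × 0.25 × (1−0.7) × 0.5 × (1−0.5) = 0.015
allergy: 0.1 × 0.1 × (1−0.85) × 0.95 × (1−0.45) = 0.00078375
common cold: 0.1 × 0.25 × (1−0.2) × 0.6 × (1−0.95) = 0.0006
Highest score → influenza.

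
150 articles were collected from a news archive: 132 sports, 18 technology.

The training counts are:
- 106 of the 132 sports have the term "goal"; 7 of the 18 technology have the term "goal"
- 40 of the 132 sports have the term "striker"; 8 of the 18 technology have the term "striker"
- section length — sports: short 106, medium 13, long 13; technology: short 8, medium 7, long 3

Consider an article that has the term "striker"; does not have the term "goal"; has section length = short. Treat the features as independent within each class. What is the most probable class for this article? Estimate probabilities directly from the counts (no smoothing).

sports: (132/150) × (26/132) × (40/132) × (106/132) ≈ 0.0421794
technology: (18/150) × (11/18) × (8/18) × (8/18) ≈ 0.0144856
Highest score → sports.

sports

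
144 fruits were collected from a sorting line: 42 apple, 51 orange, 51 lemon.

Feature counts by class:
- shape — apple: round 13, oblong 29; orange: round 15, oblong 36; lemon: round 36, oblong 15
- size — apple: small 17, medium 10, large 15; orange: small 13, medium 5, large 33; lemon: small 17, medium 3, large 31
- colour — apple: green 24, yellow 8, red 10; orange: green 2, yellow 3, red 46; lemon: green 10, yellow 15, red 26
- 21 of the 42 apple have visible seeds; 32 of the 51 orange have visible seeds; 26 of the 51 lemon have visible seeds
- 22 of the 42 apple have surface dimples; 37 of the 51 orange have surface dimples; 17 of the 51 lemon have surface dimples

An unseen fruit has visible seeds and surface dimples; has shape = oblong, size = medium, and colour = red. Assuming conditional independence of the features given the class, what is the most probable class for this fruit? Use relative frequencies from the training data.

orange

apple: (42/144) × (29/42) × (10/42) × (10/42) × (21/42) × (22/42) ≈ 0.00299006
orange: (51/144) × (36/51) × (5/51) × (46/51) × (32/51) × (37/51) ≈ 0.0100633
lemon: (51/144) × (15/51) × (3/51) × (26/51) × (26/51) × (17/51) ≈ 0.000530842
Highest score → orange.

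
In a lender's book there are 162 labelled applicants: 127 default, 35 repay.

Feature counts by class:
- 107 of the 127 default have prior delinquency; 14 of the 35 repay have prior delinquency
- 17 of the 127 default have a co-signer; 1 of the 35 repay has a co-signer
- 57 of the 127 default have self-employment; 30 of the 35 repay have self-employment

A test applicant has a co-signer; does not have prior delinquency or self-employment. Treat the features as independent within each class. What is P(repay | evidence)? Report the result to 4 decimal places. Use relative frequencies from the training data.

default: (127/162) × (20/127) × (17/127) × (70/127) ≈ 0.00910866
repay: (35/162) × (21/35) × (1/35) × (5/35) ≈ 0.000529101
P(repay | x) = 0.000529101 / 0.009637761 ≈ 0.0549

0.0549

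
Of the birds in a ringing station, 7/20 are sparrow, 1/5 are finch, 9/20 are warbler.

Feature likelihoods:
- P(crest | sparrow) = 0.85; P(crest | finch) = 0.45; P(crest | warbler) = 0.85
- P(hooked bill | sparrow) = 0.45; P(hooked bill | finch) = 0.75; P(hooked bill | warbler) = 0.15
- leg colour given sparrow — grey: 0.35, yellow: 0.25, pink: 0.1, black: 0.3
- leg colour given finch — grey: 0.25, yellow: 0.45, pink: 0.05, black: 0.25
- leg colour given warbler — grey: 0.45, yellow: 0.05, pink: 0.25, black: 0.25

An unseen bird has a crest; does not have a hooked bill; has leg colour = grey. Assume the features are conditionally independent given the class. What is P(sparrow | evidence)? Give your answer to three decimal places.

0.274

sparrow: 0.35 × 0.85 × (1−0.45) × 0.35 = 0.05726875
finch: 0.2 × 0.45 × (1−0.75) × 0.25 = 0.005625
warbler: 0.45 × 0.85 × (1−0.15) × 0.45 = 0.14630625
P(sparrow | x) = 0.05726875 / 0.2092 ≈ 0.274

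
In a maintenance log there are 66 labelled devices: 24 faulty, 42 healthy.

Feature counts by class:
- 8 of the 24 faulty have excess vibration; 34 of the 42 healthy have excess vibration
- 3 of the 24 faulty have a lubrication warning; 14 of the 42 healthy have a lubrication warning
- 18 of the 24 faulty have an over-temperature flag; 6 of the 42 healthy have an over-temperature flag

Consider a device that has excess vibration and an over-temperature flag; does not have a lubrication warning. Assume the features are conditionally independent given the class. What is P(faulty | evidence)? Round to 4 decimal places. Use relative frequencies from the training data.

0.6185

faulty: (24/66) × (8/24) × (21/24) × (18/24) ≈ 0.0795455
healthy: (42/66) × (34/42) × (28/42) × (6/42) ≈ 0.049062
P(faulty | x) = 0.0795455 / 0.1286075 ≈ 0.6185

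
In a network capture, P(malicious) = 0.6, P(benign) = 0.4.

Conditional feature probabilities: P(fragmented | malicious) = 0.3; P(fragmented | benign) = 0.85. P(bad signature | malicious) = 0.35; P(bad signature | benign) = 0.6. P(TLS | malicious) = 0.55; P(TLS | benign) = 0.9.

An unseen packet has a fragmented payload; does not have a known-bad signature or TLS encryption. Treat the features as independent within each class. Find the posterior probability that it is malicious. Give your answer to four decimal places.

0.7947

malicious: 0.6 × 0.3 × (1−0.35) × (1−0.55) = 0.05265
benign: 0.4 × 0.85 × (1−0.6) × (1−0.9) = 0.0136
P(malicious | x) = 0.05265 / 0.06625 ≈ 0.7947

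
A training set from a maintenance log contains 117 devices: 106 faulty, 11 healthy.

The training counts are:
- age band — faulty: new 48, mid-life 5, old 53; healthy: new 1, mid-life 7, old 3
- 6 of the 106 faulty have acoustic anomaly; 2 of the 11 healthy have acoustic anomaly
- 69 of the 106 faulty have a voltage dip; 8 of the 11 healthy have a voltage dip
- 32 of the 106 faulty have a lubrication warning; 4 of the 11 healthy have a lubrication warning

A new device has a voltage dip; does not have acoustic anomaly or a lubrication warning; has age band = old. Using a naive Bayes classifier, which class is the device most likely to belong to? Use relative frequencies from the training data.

faulty: (106/117) × (53/106) × (100/106) × (69/106) × (74/106) ≈ 0.194202
healthy: (11/117) × (3/11) × (9/11) × (8/11) × (7/11) ≈ 0.0097093
Highest score → faulty.

faulty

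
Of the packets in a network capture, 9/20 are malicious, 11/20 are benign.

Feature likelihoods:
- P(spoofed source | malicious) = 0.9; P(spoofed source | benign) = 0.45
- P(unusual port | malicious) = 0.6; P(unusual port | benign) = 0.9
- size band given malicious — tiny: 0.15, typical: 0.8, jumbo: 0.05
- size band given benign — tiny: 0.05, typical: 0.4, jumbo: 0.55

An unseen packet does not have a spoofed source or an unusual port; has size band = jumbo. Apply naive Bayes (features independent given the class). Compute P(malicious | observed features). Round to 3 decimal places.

0.051

malicious: 0.45 × (1−0.9) × (1−0.6) × 0.05 = 0.0009
benign: 0.55 × (1−0.45) × (1−0.9) × 0.55 = 0.0166375
P(malicious | x) = 0.0009 / 0.0175375 ≈ 0.051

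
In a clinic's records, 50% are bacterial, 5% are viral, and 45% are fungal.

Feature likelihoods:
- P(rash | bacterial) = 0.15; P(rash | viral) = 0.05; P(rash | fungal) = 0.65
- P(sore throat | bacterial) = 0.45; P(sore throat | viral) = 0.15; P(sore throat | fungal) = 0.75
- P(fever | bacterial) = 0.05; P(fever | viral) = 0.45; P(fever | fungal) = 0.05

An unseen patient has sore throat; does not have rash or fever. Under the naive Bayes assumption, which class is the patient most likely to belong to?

bacterial

bacterial: 0.5 × (1−0.15) × 0.45 × (1−0.05) = 0.1816875
viral: 0.05 × (1−0.05) × 0.15 × (1−0.45) = 0.00391875
fungal: 0.45 × (1−0.65) × 0.75 × (1−0.05) = 0.11221875
Highest score → bacterial.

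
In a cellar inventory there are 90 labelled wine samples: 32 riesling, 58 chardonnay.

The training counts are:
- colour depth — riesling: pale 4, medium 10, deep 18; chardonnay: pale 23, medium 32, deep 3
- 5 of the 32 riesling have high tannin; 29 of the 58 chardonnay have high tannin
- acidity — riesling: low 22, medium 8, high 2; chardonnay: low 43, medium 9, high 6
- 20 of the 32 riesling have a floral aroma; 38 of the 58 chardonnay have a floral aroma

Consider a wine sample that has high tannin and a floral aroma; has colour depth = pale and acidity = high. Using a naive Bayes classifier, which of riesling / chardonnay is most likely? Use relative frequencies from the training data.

riesling: (32/90) × (4/32) × (5/32) × (2/32) × (20/32) ≈ 0.000271267
chardonnay: (58/90) × (23/58) × (29/58) × (6/58) × (38/58) ≈ 0.00866033
Highest score → chardonnay.

chardonnay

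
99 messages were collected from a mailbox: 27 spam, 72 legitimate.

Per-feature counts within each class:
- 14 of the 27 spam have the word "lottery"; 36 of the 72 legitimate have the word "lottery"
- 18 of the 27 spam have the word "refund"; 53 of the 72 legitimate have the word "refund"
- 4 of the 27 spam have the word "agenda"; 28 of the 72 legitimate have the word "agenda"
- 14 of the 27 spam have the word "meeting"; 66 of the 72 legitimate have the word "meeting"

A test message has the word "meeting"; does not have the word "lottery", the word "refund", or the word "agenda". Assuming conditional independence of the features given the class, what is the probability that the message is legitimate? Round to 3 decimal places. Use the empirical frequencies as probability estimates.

spam: (27/99) × (13/27) × (9/27) × (23/27) × (14/27) ≈ 0.0193337
legitimate: (72/99) × (36/72) × (19/72) × (44/72) × (66/72) ≈ 0.0537551
P(legitimate | x) = 0.0537551 / 0.0730888 ≈ 0.735

0.735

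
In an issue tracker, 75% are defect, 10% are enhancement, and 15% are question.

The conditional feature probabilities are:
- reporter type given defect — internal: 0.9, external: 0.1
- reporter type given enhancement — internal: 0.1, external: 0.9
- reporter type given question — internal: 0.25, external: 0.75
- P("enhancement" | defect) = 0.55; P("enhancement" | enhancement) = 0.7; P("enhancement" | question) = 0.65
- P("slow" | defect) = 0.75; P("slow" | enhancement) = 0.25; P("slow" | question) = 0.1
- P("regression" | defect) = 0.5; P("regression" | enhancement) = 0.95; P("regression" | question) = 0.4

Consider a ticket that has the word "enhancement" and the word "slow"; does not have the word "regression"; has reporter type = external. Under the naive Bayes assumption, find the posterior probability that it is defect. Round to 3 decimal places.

defect: 0.75 × 0.1 × 0.55 × 0.75 × (1−0.5) = 0.01546875
enhancement: 0.1 × 0.9 × 0.7 × 0.25 × (1−0.95) = 0.0007875
question: 0.15 × 0.75 × 0.65 × 0.1 × (1−0.4) = 0.0043875
P(defect | x) = 0.01546875 / 0.02064375 ≈ 0.749

0.749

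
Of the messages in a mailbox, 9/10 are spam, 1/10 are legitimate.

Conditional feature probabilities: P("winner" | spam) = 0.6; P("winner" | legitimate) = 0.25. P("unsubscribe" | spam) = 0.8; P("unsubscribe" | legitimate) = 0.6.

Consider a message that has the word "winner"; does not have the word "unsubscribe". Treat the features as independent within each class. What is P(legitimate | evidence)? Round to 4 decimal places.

0.0847

spam: 0.9 × 0.6 × (1−0.8) = 0.108
legitimate: 0.1 × 0.25 × (1−0.6) = 0.01
P(legitimate | x) = 0.01 / 0.118 ≈ 0.0847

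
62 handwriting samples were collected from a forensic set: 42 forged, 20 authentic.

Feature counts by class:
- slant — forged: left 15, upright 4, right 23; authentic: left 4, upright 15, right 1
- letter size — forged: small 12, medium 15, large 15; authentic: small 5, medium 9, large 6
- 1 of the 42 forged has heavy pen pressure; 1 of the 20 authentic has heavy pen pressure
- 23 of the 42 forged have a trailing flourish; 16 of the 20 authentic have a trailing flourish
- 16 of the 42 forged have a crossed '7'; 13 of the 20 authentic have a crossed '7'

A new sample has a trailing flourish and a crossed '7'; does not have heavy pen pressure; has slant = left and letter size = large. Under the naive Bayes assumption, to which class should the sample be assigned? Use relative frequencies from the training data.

forged

forged: (42/62) × (15/42) × (15/42) × (41/42) × (23/42) × (16/42) ≈ 0.0175965
authentic: (20/62) × (4/20) × (6/20) × (19/20) × (16/20) × (13/20) ≈ 0.00956129
Highest score → forged.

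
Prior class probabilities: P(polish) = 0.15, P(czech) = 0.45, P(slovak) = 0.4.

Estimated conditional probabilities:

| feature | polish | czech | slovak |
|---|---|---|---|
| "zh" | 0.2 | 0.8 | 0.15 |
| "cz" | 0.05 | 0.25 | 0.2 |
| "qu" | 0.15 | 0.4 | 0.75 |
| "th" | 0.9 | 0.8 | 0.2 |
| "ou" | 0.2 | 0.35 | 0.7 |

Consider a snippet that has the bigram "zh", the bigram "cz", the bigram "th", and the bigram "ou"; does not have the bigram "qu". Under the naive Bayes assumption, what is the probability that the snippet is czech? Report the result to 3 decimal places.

polish: 0.15 × 0.2 × 0.05 × (1−0.15) × 0.9 × 0.2 = 0.0002295
czech: 0.45 × 0.8 × 0.25 × (1−0.4) × 0.8 × 0.35 = 0.01512
slovak: 0.4 × 0.15 × 0.2 × (1−0.75) × 0.2 × 0.7 = 0.00042
P(czech | x) = 0.01512 / 0.0157695 ≈ 0.959

0.959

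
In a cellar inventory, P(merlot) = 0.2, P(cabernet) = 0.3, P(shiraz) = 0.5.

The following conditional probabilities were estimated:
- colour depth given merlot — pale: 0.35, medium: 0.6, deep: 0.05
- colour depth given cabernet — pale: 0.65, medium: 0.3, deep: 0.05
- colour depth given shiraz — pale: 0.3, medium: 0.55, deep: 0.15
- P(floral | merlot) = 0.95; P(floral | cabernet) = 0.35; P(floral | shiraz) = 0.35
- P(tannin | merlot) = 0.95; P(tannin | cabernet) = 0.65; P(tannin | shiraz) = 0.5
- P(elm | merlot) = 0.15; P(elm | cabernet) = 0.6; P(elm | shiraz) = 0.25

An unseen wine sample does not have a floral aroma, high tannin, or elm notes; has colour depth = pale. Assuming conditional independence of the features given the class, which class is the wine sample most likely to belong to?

merlot: 0.2 × 0.35 × (1−0.95) × (1−0.95) × (1−0.15) = 0.00014875
cabernet: 0.3 × 0.65 × (1−0.35) × (1−0.65) × (1−0.6) = 0.017745
shiraz: 0.5 × 0.3 × (1−0.35) × (1−0.5) × (1−0.25) = 0.0365625
Highest score → shiraz.

shiraz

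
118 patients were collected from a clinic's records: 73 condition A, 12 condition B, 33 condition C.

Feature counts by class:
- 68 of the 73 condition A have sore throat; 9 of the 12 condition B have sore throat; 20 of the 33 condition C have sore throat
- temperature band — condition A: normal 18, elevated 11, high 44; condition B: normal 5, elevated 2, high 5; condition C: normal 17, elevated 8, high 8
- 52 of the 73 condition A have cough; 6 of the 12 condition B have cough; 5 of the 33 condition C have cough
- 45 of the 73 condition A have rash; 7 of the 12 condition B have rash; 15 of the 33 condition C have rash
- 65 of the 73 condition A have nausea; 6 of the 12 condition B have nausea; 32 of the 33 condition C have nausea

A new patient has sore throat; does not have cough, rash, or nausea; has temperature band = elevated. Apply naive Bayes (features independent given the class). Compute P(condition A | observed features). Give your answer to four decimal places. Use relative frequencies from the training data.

0.3559

condition A: (73/118) × (68/73) × (11/73) × (21/73) × (28/73) × (8/73) ≈ 0.00105001
condition B: (12/118) × (9/12) × (2/12) × (6/12) × (5/12) × (6/12) ≈ 0.00132415
condition C: (33/118) × (20/33) × (8/33) × (28/33) × (18/33) × (1/33) ≈ 0.000576252
P(condition A | x) = 0.00105001 / 0.002950412 ≈ 0.3559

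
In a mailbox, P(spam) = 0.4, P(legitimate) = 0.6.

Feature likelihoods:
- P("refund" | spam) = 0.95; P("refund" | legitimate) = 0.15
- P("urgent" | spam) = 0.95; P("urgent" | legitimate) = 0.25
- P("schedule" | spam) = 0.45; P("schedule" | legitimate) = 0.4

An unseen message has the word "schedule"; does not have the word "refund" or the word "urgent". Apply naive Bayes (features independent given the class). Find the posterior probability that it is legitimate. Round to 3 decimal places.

spam: 0.4 × (1−0.95) × (1−0.95) × 0.45 = 0.00045
legitimate: 0.6 × (1−0.15) × (1−0.25) × 0.4 = 0.153
P(legitimate | x) = 0.153 / 0.15345 ≈ 0.997

0.997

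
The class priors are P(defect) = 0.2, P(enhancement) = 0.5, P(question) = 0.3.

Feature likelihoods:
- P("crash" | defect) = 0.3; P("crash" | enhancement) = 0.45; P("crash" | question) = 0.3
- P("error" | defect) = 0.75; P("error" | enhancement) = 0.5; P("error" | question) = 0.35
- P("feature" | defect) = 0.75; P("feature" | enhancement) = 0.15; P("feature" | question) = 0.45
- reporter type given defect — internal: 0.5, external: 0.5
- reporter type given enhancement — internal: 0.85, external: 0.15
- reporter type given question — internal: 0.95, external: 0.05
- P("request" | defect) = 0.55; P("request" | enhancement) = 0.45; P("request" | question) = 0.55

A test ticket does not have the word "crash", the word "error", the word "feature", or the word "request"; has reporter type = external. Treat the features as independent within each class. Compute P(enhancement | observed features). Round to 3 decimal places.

defect: 0.2 × (1−0.3) × (1−0.75) × (1−0.75) × 0.5 × (1−0.55) = 0.00196875
enhancement: 0.5 × (1−0.45) × (1−0.5) × (1−0.15) × 0.15 × (1−0.45) = 0.0096421875
question: 0.3 × (1−0.3) × (1−0.35) × (1−0.45) × 0.05 × (1−0.55) = 0.0016891875
P(enhancement | x) = 0.0096421875 / 0.013300125 ≈ 0.725

0.725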